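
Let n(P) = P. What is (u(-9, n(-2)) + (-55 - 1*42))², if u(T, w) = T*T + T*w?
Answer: 4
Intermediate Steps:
u(T, w) = T² + T*w
(u(-9, n(-2)) + (-55 - 1*42))² = (-9*(-9 - 2) + (-55 - 1*42))² = (-9*(-11) + (-55 - 42))² = (99 - 97)² = 2² = 4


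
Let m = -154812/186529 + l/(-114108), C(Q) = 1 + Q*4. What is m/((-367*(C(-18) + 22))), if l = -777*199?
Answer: 14384023/492610405028 ≈ 2.9200e-5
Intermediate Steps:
l = -154623
C(Q) = 1 + 4*Q
m = 14384023/27393116 (m = -154812/186529 - 154623/(-114108) = -154812*1/186529 - 154623*(-1/114108) = -22116/26647 + 1393/1028 = 14384023/27393116 ≈ 0.52510)
m/((-367*(C(-18) + 22))) = 14384023/(27393116*((-367*((1 + 4*(-18)) + 22)))) = 14384023/(27393116*((-367*((1 - 72) + 22)))) = 14384023/(27393116*((-367*(-71 + 22)))) = 14384023/(27393116*((-367*(-49)))) = (14384023/27393116)/17983 = (14384023/27393116)*(1/17983) = 14384023/492610405028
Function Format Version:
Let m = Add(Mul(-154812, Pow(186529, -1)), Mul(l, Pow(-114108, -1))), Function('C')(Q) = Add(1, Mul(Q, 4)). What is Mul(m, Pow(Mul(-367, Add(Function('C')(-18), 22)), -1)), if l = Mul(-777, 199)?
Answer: Rational(14384023, 492610405028) ≈ 2.9200e-5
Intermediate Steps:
l = -154623
Function('C')(Q) = Add(1, Mul(4, Q))
m = Rational(14384023, 27393116) (m = Add(Mul(-154812, Pow(186529, -1)), Mul(-154623, Pow(-114108, -1))) = Add(Mul(-154812, Rational(1, 186529)), Mul(-154623, Rational(-1, 114108))) = Add(Rational(-22116, 26647), Rational(1393, 1028)) = Rational(14384023, 27393116) ≈ 0.52510)
Mul(m, Pow(Mul(-367, Add(Function('C')(-18), 22)), -1)) = Mul(Rational(14384023, 27393116), Pow(Mul(-367, Add(Add(1, Mul(4, -18)), 22)), -1)) = Mul(Rational(14384023, 27393116), Pow(Mul(-367, Add(Add(1, -72), 22)), -1)) = Mul(Rational(14384023, 27393116), Pow(Mul(-367, Add(-71, 22)), -1)) = Mul(Rational(14384023, 27393116), Pow(Mul(-367, -49), -1)) = Mul(Rational(14384023, 27393116), Pow(17983, -1)) = Mul(Rational(14384023, 27393116), Rational(1, 17983)) = Rational(14384023, 492610405028)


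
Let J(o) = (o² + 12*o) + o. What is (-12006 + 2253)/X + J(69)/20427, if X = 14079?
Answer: -13285061/31954637 ≈ -0.41575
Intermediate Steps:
J(o) = o² + 13*o
(-12006 + 2253)/X + J(69)/20427 = (-12006 + 2253)/14079 + (69*(13 + 69))/20427 = -9753*1/14079 + (69*82)*(1/20427) = -3251/4693 + 5658*(1/20427) = -3251/4693 + 1886/6809 = -13285061/31954637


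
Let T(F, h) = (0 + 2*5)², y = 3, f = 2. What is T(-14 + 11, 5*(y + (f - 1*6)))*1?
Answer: 100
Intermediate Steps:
T(F, h) = 100 (T(F, h) = (0 + 10)² = 10² = 100)
T(-14 + 11, 5*(y + (f - 1*6)))*1 = 100*1 = 100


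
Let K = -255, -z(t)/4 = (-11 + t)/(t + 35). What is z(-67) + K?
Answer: -1059/4 ≈ -264.75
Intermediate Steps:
z(t) = -4*(-11 + t)/(35 + t) (z(t) = -4*(-11 + t)/(t + 35) = -4*(-11 + t)/(35 + t))
z(-67) + K = 4*(11 - 1*(-67))/(35 - 67) - 255 = 4*(11 + 67)/(-32) - 255 = 4*(-1/32)*78 - 255 = -39/4 - 255 = -1059/4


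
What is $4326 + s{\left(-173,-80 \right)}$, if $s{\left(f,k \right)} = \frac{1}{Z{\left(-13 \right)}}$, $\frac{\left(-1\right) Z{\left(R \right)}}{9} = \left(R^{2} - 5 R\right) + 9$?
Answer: $\frac{9460961}{2187} \approx 4326.0$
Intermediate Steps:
$Z{\left(R \right)} = -81 - 9 R^{2} + 45 R$ ($Z{\left(R \right)} = - 9 \left(\left(R^{2} - 5 R\right) + 9\right) = - 9 \left(9 + R^{2} - 5 R\right) = -81 - 9 R^{2} + 45 R$)
$s{\left(f,k \right)} = - \frac{1}{2187}$ ($s{\left(f,k \right)} = \frac{1}{-81 - 9 \left(-13\right)^{2} + 45 \left(-13\right)} = \frac{1}{-81 - 1521 - 585} = \frac{1}{-2187} = - \frac{1}{2187}$)
$4326 + s{\left(-173,-80 \right)} = 4326 - \frac{1}{2187} = \frac{9460961}{2187}$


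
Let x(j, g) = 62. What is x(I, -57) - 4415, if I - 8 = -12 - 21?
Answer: -4353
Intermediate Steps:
I = -25 (I = 8 + (-12 - 21) = 8 - 33 = -25)
x(I, -57) - 4415 = 62 - 4415 = -4353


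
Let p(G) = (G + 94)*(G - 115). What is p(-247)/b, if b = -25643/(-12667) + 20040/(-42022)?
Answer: 14740781021082/411861733 ≈ 35791.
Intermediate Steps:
p(G) = (-115 + G)*(94 + G) (p(G) = (94 + G)*(-115 + G) = (-115 + G)*(94 + G))
b = 411861733/266146337 (b = -25643*(-1/12667) + 20040*(-1/42022) = 25643/12667 - 10020/21011 = 411861733/266146337 ≈ 1.5475)
p(-247)/b = (-10810 + (-247)**2 - 21*(-247))/(411861733/266146337) = (-10810 + 61009 + 5187)*(266146337/411861733) = 55386*(266146337/411861733) = 14740781021082/411861733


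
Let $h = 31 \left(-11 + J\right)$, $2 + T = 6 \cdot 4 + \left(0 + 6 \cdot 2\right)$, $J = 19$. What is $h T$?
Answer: $8432$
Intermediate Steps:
$T = 34$ ($T = -2 + \left(6 \cdot 4 + \left(0 + 6 \cdot 2\right)\right) = -2 + \left(24 + \left(0 + 12\right)\right) = -2 + \left(24 + 12\right) = -2 + 36 = 34$)
$h = 248$ ($h = 31 \left(-11 + 19\right) = 31 \cdot 8 = 248$)
$h T = 248 \cdot 34 = 8432$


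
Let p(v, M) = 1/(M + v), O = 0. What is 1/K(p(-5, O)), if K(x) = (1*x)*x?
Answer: 25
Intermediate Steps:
K(x) = x² (K(x) = x*x = x²)
1/K(p(-5, O)) = 1/((1/(0 - 5))²) = 1/((1/(-5))²) = 1/((-⅕)²) = 1/(1/25) = 25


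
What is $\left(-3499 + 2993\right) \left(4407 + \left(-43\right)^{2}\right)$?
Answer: $-3165536$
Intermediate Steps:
$\left(-3499 + 2993\right) \left(4407 + \left(-43\right)^{2}\right) = - 506 \left(4407 + 1849\right) = \left(-506\right) 6256 = -3165536$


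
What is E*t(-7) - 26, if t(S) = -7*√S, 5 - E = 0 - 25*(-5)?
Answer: -26 + 840*I*√7 ≈ -26.0 + 2222.4*I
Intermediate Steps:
E = -120 (E = 5 - (0 - 25*(-5)) = 5 - (0 - 5*(-25)) = 5 - (0 + 125) = 5 - 1*125 = 5 - 125 = -120)
E*t(-7) - 26 = -(-840)*√(-7) - 26 = -(-840)*I*√7 - 26 = 840*I*√7 - 26 = -26 + 840*I*√7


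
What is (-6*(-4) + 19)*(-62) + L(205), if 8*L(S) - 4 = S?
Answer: -21119/8 ≈ -2639.9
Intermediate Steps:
L(S) = ½ + S/8
(-6*(-4) + 19)*(-62) + L(205) = (-6*(-4) + 19)*(-62) + (½ + (⅛)*205) = (24 + 19)*(-62) + (½ + 205/8) = 43*(-62) + 209/8 = -2666 + 209/8 = -21119/8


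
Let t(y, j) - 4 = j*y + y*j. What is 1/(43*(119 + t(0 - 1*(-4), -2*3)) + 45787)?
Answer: 1/49012 ≈ 2.0403e-5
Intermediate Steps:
t(y, j) = 4 + 2*j*y (t(y, j) = 4 + (j*y + y*j) = 4 + (j*y + j*y) = 4 + 2*j*y)
1/(43*(119 + t(0 - 1*(-4), -2*3)) + 45787) = 1/(43*(119 + (4 + 2*(-2*3)*(0 - 1*(-4)))) + 45787) = 1/(43*(119 + (4 + 2*(-6)*(0 + 4))) + 45787) = 1/(43*(119 + (4 + 2*(-6)*4)) + 45787) = 1/(43*(119 + (4 - 48)) + 45787) = 1/(43*(119 - 44) + 45787) = 1/(43*75 + 45787) = 1/(3225 + 45787) = 1/49012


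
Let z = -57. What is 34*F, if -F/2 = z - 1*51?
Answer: 7344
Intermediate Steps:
F = 216 (F = -2*(-57 - 1*51) = -2*(-57 - 51) = -2*(-108) = 216)
34*F = 34*216 = 7344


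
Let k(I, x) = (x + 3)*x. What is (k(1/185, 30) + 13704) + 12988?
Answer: 27682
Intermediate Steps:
k(I, x) = x*(3 + x) (k(I, x) = (3 + x)*x = x*(3 + x))
(k(1/185, 30) + 13704) + 12988 = (30*(3 + 30) + 13704) + 12988 = (30*33 + 13704) + 12988 = (990 + 13704) + 12988 = 14694 + 12988 = 27682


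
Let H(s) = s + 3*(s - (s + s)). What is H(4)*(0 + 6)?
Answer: -48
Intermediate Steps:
H(s) = -2*s (H(s) = s + 3*(s - 2*s) = s + 3*(-s) = s - 3*s = -2*s)
H(4)*(0 + 6) = (-2*4)*(0 + 6) = -8*6 = -48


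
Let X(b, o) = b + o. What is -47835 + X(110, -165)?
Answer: -47890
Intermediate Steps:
-47835 + X(110, -165) = -47835 + (110 - 165) = -47835 - 55 = -47890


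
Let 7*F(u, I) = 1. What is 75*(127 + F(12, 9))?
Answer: 66750/7 ≈ 9535.7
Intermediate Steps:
F(u, I) = ⅐ (F(u, I) = (⅐)*1 = ⅐)
75*(127 + F(12, 9)) = 75*(127 + ⅐) = 75*(890/7) = 66750/7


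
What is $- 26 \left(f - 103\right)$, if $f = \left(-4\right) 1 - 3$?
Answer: $2860$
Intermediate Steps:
$f = -7$ ($f = -4 - 3 = -7$)
$- 26 \left(f - 103\right) = - 26 \left(-7 - 103\right) = \left(-26\right) \left(-110\right) = 2860$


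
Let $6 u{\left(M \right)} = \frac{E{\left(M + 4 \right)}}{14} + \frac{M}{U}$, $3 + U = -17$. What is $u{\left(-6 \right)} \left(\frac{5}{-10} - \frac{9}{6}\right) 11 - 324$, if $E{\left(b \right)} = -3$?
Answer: $- \frac{11351}{35} \approx -324.31$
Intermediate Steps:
$U = -20$ ($U = -3 - 17 = -20$)
$u{\left(M \right)} = - \frac{1}{28} - \frac{M}{120}$ ($u{\left(M \right)} = \frac{- \frac{3}{14} + \frac{M}{-20}}{6} = \frac{\left(-3\right) \frac{1}{14} + M \left(- \frac{1}{20}\right)}{6} = \frac{- \frac{3}{14} - \frac{M}{20}}{6} = - \frac{1}{28} - \frac{M}{120}$)
$u{\left(-6 \right)} \left(\frac{5}{-10} - \frac{9}{6}\right) 11 - 324 = \left(- \frac{1}{28} - - \frac{1}{20}\right) \left(\frac{5}{-10} - \frac{9}{6}\right) 11 - 324 = \left(- \frac{1}{28} + \frac{1}{20}\right) \left(5 \left(- \frac{1}{10}\right) - \frac{3}{2}\right) 11 - 324 = \frac{\left(- \frac{1}{2} - \frac{3}{2}\right) 11}{70} - 324 = \frac{\left(-2\right) 11}{70} - 324 = \frac{1}{70} \left(-22\right) - 324 = - \frac{11}{35} - 324 = - \frac{11351}{35}$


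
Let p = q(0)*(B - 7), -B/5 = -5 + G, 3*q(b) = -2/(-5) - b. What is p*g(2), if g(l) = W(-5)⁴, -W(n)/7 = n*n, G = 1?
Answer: 4877031250/3 ≈ 1.6257e+9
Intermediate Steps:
W(n) = -7*n² (W(n) = -7*n*n = -7*n²)
q(b) = 2/15 - b/3 (q(b) = (-2/(-5) - b)/3 = (-2*(-⅕) - b)/3 = (⅖ - b)/3 = 2/15 - b/3)
g(l) = 937890625 (g(l) = (-7*(-5)²)⁴ = (-7*25)⁴ = (-175)⁴ = 937890625)
B = 20 (B = -5*(-5 + 1) = -5*(-4) = 20)
p = 26/15 (p = (2/15 - ⅓*0)*(20 - 7) = (2/15 + 0)*13 = (2/15)*13 = 26/15 ≈ 1.7333)
p*g(2) = (26/15)*937890625 = 4877031250/3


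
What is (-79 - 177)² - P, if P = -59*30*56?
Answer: 164656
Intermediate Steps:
P = -99120 (P = -1770*56 = -99120)
(-79 - 177)² - P = (-79 - 177)² - 1*(-99120) = (-256)² + 99120 = 65536 + 99120 = 164656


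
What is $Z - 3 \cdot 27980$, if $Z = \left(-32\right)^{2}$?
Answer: $-82916$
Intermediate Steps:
$Z = 1024$
$Z - 3 \cdot 27980 = 1024 - 3 \cdot 27980 = 1024 - 83940 = -82916$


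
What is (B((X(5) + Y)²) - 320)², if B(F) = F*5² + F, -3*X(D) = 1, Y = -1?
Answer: 6071296/81 ≈ 74954.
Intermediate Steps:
X(D) = -⅓ (X(D) = -⅓*1 = -⅓)
B(F) = 26*F (B(F) = F*25 + F = 25*F + F = 26*F)
(B((X(5) + Y)²) - 320)² = (26*(-⅓ - 1)² - 320)² = (26*(-4/3)² - 320)² = (26*(16/9) - 320)² = (416/9 - 320)² = (-2464/9)² = 6071296/81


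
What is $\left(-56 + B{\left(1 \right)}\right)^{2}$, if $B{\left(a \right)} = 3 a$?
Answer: $2809$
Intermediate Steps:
$\left(-56 + B{\left(1 \right)}\right)^{2} = \left(-56 + 3 \cdot 1\right)^{2} = \left(-56 + 3\right)^{2} = \left(-53\right)^{2} = 2809$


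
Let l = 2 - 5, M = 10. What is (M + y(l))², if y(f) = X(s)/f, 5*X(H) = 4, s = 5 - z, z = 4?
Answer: 21316/225 ≈ 94.738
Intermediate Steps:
s = 1 (s = 5 - 1*4 = 5 - 4 = 1)
X(H) = ⅘ (X(H) = (⅕)*4 = ⅘)
l = -3
y(f) = 4/(5*f)
(M + y(l))² = (10 + (⅘)/(-3))² = (10 + (⅘)*(-⅓))² = (10 - 4/15)² = (146/15)² = 21316/225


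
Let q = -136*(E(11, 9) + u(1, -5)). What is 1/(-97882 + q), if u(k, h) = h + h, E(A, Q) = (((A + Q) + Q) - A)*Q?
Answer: -1/118554 ≈ -8.4350e-6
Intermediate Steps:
E(A, Q) = 2*Q² (E(A, Q) = ((A + 2*Q) - A)*Q = (2*Q)*Q = 2*Q²)
u(k, h) = 2*h
q = -20672 (q = -136*(2*9² + 2*(-5)) = -136*(2*81 - 10) = -136*(162 - 10) = -136*152 = -20672)
1/(-97882 + q) = 1/(-97882 - 20672) = 1/(-118554) = -1/118554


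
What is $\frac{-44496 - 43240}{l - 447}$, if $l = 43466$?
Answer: $- \frac{87736}{43019} \approx -2.0395$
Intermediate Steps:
$\frac{-44496 - 43240}{l - 447} = \frac{-44496 - 43240}{43466 - 447} = - \frac{87736}{43019}$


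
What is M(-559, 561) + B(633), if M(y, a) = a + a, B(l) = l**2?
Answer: 401811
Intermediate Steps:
M(y, a) = 2*a
M(-559, 561) + B(633) = 2*561 + 633**2 = 1122 + 400689 = 401811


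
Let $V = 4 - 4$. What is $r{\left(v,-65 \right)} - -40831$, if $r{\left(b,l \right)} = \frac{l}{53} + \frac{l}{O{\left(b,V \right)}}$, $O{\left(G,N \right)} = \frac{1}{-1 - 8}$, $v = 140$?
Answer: $\frac{2194983}{53} \approx 41415.0$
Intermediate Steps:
$V = 0$
$O{\left(G,N \right)} = - \frac{1}{9}$ ($O{\left(G,N \right)} = \frac{1}{-9} = - \frac{1}{9}$)
$r{\left(b,l \right)} = - \frac{476 l}{53}$ ($r{\left(b,l \right)} = \frac{l}{53} + \frac{l}{- \frac{1}{9}} = l \frac{1}{53} + l \left(-9\right) = \frac{l}{53} - 9 l = - \frac{476 l}{53}$)
$r{\left(v,-65 \right)} - -40831 = \left(- \frac{476}{53}\right) \left(-65\right) - -40831 = \frac{30940}{53} + 40831 = \frac{2194983}{53}$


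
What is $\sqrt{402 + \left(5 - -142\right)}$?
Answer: $3 \sqrt{61} \approx 23.431$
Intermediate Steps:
$\sqrt{402 + \left(5 - -142\right)} = \sqrt{402 + \left(5 + 142\right)} = \sqrt{402 + 147} = \sqrt{549} = 3 \sqrt{61}$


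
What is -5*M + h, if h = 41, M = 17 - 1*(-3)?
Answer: -59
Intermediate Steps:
M = 20 (M = 17 + 3 = 20)
-5*M + h = -5*20 + 41 = -100 + 41 = -59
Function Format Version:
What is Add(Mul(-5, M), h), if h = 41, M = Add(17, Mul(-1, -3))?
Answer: -59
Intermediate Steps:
M = 20 (M = Add(17, 3) = 20)
Add(Mul(-5, M), h) = Add(Mul(-5, 20), 41) = Add(-100, 41) = -59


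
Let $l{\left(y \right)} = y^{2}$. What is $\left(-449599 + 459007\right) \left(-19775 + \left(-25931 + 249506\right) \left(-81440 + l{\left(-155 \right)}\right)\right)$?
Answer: $-120766529587200$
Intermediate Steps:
$\left(-449599 + 459007\right) \left(-19775 + \left(-25931 + 249506\right) \left(-81440 + l{\left(-155 \right)}\right)\right) = \left(-449599 + 459007\right) \left(-19775 + \left(-25931 + 249506\right) \left(-81440 + \left(-155\right)^{2}\right)\right) = 9408 \left(-19775 + 223575 \left(-81440 + 24025\right)\right) = 9408 \left(-19775 + 223575 \left(-57415\right)\right) = 9408 \left(-19775 - 12836558625\right) = 9408 \left(-12836578400\right) = -120766529587200$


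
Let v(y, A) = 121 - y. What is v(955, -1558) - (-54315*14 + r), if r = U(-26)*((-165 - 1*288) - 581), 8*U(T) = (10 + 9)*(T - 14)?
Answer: 661346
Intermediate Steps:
U(T) = -133/4 + 19*T/8 (U(T) = ((10 + 9)*(T - 14))/8 = (19*(-14 + T))/8 = (-266 + 19*T)/8 = -133/4 + 19*T/8)
r = 98230 (r = (-133/4 + (19/8)*(-26))*((-165 - 1*288) - 581) = (-133/4 - 247/4)*((-165 - 288) - 581) = -95*(-453 - 581) = -95*(-1034) = 98230)
v(955, -1558) - (-54315*14 + r) = (121 - 1*955) - (-54315*14 + 98230) = (121 - 955) - (-760410 + 98230) = -834 - 1*(-662180) = -834 + 662180 = 661346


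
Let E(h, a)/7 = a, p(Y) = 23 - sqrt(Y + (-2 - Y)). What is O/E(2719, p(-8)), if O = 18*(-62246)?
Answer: -2863316/413 - 124492*I*sqrt(2)/413 ≈ -6933.0 - 426.29*I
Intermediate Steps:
p(Y) = 23 - I*sqrt(2) (p(Y) = 23 - sqrt(-2) = 23 - I*sqrt(2))
E(h, a) = 7*a
O = -1120428
O/E(2719, p(-8)) = -1120428*1/(7*(23 - I*sqrt(2))) = -1120428/(161 - 7*I*sqrt(2))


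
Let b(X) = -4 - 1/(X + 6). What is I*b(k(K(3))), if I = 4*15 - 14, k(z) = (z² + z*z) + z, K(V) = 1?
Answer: -1702/9 ≈ -189.11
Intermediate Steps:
k(z) = z + 2*z² (k(z) = (z² + z²) + z = 2*z² + z = z + 2*z²)
b(X) = -4 - 1/(6 + X)
I = 46 (I = 60 - 14 = 46)
I*b(k(K(3))) = 46*((-25 - 4*(1 + 2*1))/(6 + 1*(1 + 2*1))) = 46*((-25 - 4*(1 + 2))/(6 + 1*(1 + 2))) = 46*((-25 - 4*3)/(6 + 1*3)) = 46*((-25 - 4*3)/(6 + 3)) = 46*((-25 - 12)/9) = 46*((⅑)*(-37)) = 46*(-37/9) = -1702/9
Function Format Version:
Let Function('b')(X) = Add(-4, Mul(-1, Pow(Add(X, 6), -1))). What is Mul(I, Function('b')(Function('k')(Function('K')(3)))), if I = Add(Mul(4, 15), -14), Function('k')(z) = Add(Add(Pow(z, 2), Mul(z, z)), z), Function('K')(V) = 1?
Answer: Rational(-1702, 9) ≈ -189.11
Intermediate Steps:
Function('k')(z) = Add(z, Mul(2, Pow(z, 2))) (Function('k')(z) = Add(Add(Pow(z, 2), Pow(z, 2)), z) = Add(Mul(2, Pow(z, 2)), z) = Add(z, Mul(2, Pow(z, 2))))
Function('b')(X) = Add(-4, Mul(-1, Pow(Add(6, X), -1)))
I = 46 (I = Add(60, -14) = 46)
Mul(I, Function('b')(Function('k')(Function('K')(3)))) = Mul(46, Mul(Pow(Add(6, Mul(1, Add(1, Mul(2, 1)))), -1), Add(-25, Mul(-4, Mul(1, Add(1, Mul(2, 1))))))) = Mul(46, Mul(Pow(Add(6, Mul(1, Add(1, 2))), -1), Add(-25, Mul(-4, Mul(1, Add(1, 2)))))) = Mul(46, Mul(Pow(Add(6, Mul(1, 3)), -1), Add(-25, Mul(-4, Mul(1, 3))))) = Mul(46, Mul(Pow(Add(6, 3), -1), Add(-25, Mul(-4, 3)))) = Mul(46, Mul(Pow(9, -1), Add(-25, -12))) = Mul(46, Mul(Rational(1, 9), -37)) = Mul(46, Rational(-37, 9)) = Rational(-1702, 9)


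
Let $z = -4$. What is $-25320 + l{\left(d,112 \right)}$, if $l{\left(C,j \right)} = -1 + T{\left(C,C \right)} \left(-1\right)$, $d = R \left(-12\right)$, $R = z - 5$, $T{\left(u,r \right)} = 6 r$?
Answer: $-25969$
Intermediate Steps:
$R = -9$ ($R = -4 - 5 = -9$)
$d = 108$ ($d = \left(-9\right) \left(-12\right) = 108$)
$l{\left(C,j \right)} = -1 - 6 C$ ($l{\left(C,j \right)} = -1 + 6 C \left(-1\right) = -1 - 6 C$)
$-25320 + l{\left(d,112 \right)} = -25320 - 649 = -25969$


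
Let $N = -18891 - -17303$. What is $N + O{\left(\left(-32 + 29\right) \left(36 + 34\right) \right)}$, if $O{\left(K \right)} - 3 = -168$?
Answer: $-1753$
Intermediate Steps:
$O{\left(K \right)} = -165$ ($O{\left(K \right)} = 3 - 168 = -165$)
$N = -1588$ ($N = -18891 + 17303 = -1588$)
$N + O{\left(\left(-32 + 29\right) \left(36 + 34\right) \right)} = -1588 - 165 = -1753$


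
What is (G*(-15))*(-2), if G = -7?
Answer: -210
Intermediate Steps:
(G*(-15))*(-2) = -7*(-15)*(-2) = 105*(-2) = -210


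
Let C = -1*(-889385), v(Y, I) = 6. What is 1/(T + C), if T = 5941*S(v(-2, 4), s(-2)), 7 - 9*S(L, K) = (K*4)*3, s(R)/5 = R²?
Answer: 9/6620212 ≈ 1.3595e-6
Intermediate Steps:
s(R) = 5*R²
S(L, K) = 7/9 - 4*K/3 (S(L, K) = 7/9 - K*4*3/9 = 7/9 - 4*K*3/9 = 7/9 - 4*K/3)
C = 889385
T = -1384253/9 (T = 5941*(7/9 - 20*(-2)²/3) = 5941*(7/9 - 20*4/3) = 5941*(7/9 - 4/3*20) = 5941*(7/9 - 80/3) = 5941*(-233/9) = -1384253/9 ≈ -1.5381e+5)
1/(T + C) = 1/(-1384253/9 + 889385) = 1/(6620212/9) = 9/6620212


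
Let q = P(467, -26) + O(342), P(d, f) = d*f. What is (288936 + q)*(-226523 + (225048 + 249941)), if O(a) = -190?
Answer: 68726689464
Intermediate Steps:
q = -12332 (q = 467*(-26) - 190 = -12142 - 190 = -12332)
(288936 + q)*(-226523 + (225048 + 249941)) = (288936 - 12332)*(-226523 + (225048 + 249941)) = 276604*(-226523 + 474989) = 276604*248466 = 68726689464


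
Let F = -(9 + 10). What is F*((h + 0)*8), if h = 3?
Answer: -456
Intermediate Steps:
F = -19 (F = -1*19 = -19)
F*((h + 0)*8) = -19*(3 + 0)*8 = -57*8 = -19*24 = -456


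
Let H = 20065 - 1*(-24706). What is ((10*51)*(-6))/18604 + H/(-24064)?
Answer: -226638881/111921664 ≈ -2.0250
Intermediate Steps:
H = 44771 (H = 20065 + 24706 = 44771)
((10*51)*(-6))/18604 + H/(-24064) = ((10*51)*(-6))/18604 + 44771/(-24064) = (510*(-6))*(1/18604) + 44771*(-1/24064) = -3060*1/18604 - 44771/24064 = -765/4651 - 44771/24064 = -226638881/111921664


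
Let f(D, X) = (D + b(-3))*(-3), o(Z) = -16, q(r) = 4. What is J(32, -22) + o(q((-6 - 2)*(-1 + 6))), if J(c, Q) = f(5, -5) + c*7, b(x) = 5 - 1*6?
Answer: 196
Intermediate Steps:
b(x) = -1 (b(x) = 5 - 6 = -1)
f(D, X) = 3 - 3*D (f(D, X) = (D - 1)*(-3) = (-1 + D)*(-3) = 3 - 3*D)
J(c, Q) = -12 + 7*c (J(c, Q) = (3 - 3*5) + c*7 = (3 - 15) + 7*c = -12 + 7*c)
J(32, -22) + o(q((-6 - 2)*(-1 + 6))) = (-12 + 7*32) - 16 = (-12 + 224) - 16 = 212 - 16 = 196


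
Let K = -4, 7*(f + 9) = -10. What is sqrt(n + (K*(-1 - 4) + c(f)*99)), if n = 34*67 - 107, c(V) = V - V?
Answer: sqrt(2191) ≈ 46.808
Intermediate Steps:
f = -73/7 (f = -9 + (1/7)*(-10) = -9 - 10/7 = -73/7 ≈ -10.429)
c(V) = 0
n = 2171 (n = 2278 - 107 = 2171)
sqrt(n + (K*(-1 - 4) + c(f)*99)) = sqrt(2171 + (-4*(-1 - 4) + 0*99)) = sqrt(2171 + (-4*(-5) + 0)) = sqrt(2171 + (20 + 0)) = sqrt(2171 + 20) = sqrt(2191)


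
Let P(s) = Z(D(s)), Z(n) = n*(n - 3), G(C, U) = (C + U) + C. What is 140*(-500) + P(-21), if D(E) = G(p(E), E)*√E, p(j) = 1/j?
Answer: -1666249/21 + 443*I*√21/7 ≈ -79345.0 + 290.01*I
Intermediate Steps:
G(C, U) = U + 2*C
D(E) = √E*(E + 2/E) (D(E) = (E + 2/E)*√E = √E*(E + 2/E))
Z(n) = n*(-3 + n)
P(s) = (-3 + (2 + s²)/√s)*(2 + s²)/√s (P(s) = ((2 + s²)/√s)*(-3 + (2 + s²)/√s) = (-3 + (2 + s²)/√s)*(2 + s²)/√s)
140*(-500) + P(-21) = 140*(-500) + (2 + (-21)²)*(2 + (-21)² - 3*I*√21)/(-21) = -70000 - (2 + 441)*(2 + 441 - 3*I*√21)/21 = -70000 - 1/21*443*(2 + 441 - 3*I*√21) = -70000 - 1/21*443*(443 - 3*I*√21) = -70000 + (-196249/21 + 443*I*√21/7) = -1666249/21 + 443*I*√21/7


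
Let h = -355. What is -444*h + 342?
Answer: 157962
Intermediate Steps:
-444*h + 342 = -444*(-355) + 342 = 157620 + 342 = 157962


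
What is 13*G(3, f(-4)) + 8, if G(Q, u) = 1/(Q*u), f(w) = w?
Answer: 83/12 ≈ 6.9167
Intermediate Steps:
G(Q, u) = 1/(Q*u)
13*G(3, f(-4)) + 8 = 13*(1/(3*(-4))) + 8 = 13*((1/3)*(-1/4)) + 8 = 13*(-1/12) + 8 = -13/12 + 8 = 83/12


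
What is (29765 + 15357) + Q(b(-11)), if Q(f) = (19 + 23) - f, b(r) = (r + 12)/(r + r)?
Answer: 993609/22 ≈ 45164.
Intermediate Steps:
b(r) = (12 + r)/(2*r) (b(r) = (12 + r)/((2*r)) = (12 + r)*(1/(2*r)) = (12 + r)/(2*r))
Q(f) = 42 - f
(29765 + 15357) + Q(b(-11)) = (29765 + 15357) + (42 - (12 - 11)/(2*(-11))) = 45122 + (42 - (-1)/(2*11)) = 45122 + (42 - 1*(-1/22)) = 45122 + (42 + 1/22) = 45122 + 925/22 = 993609/22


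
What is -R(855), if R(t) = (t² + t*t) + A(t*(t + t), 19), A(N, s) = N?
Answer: -2924100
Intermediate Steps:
R(t) = 4*t² (R(t) = (t² + t*t) + t*(t + t) = (t² + t²) + t*(2*t) = 2*t² + 2*t² = 4*t²)
-R(855) = -4*855² = -4*731025 = -1*2924100 = -2924100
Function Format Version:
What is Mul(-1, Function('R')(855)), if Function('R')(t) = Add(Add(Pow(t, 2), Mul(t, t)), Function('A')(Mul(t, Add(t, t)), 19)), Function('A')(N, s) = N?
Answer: -2924100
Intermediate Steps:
Function('R')(t) = Mul(4, Pow(t, 2)) (Function('R')(t) = Add(Add(Pow(t, 2), Mul(t, t)), Mul(t, Add(t, t))) = Add(Add(Pow(t, 2), Pow(t, 2)), Mul(t, Mul(2, t))) = Add(Mul(2, Pow(t, 2)), Mul(2, Pow(t, 2))) = Mul(4, Pow(t, 2)))
Mul(-1, Function('R')(855)) = Mul(-1, Mul(4, Pow(855, 2))) = Mul(-1, Mul(4, 731025)) = Mul(-1, 2924100) = -2924100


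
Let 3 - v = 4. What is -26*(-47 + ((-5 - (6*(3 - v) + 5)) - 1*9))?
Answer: 2340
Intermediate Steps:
v = -1 (v = 3 - 1*4 = 3 - 4 = -1)
-26*(-47 + ((-5 - (6*(3 - v) + 5)) - 1*9)) = -26*(-47 + ((-5 - (6*(3 - 1*(-1)) + 5)) - 1*9)) = -26*(-47 + ((-5 - (6*(3 + 1) + 5)) - 9)) = -26*(-47 + ((-5 - (6*4 + 5)) - 9)) = -26*(-47 + ((-5 - (24 + 5)) - 9)) = -26*(-47 + ((-5 - 1*29) - 9)) = -26*(-47 + ((-5 - 29) - 9)) = -26*(-47 + (-34 - 9)) = -26*(-47 - 43) = -26*(-90) = 2340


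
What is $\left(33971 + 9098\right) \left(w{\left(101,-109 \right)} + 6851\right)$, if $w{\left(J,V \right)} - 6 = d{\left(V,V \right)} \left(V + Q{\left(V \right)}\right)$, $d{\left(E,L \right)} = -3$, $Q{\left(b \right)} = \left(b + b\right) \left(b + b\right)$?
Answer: $-5831025772$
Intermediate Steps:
$Q{\left(b \right)} = 4 b^{2}$ ($Q{\left(b \right)} = 2 b 2 b = 4 b^{2}$)
$w{\left(J,V \right)} = 6 - 12 V^{2} - 3 V$ ($w{\left(J,V \right)} = 6 - 3 \left(V + 4 V^{2}\right) = 6 - \left(3 V + 12 V^{2}\right) = 6 - 12 V^{2} - 3 V$)
$\left(33971 + 9098\right) \left(w{\left(101,-109 \right)} + 6851\right) = \left(33971 + 9098\right) \left(\left(6 - 12 \left(-109\right)^{2} - -327\right) + 6851\right) = 43069 \left(\left(6 - 142572 + 327\right) + 6851\right) = 43069 \left(-142239 + 6851\right) = 43069 \left(-135388\right) = -5831025772$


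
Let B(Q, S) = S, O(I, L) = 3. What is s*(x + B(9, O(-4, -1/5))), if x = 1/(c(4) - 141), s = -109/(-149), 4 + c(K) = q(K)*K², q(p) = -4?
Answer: 68234/31141 ≈ 2.1911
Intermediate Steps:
c(K) = -4 - 4*K²
s = 109/149 (s = -109*(-1/149) = 109/149 ≈ 0.73154)
x = -1/209 (x = 1/((-4 - 4*4²) - 141) = 1/((-4 - 4*16) - 141) = 1/((-4 - 64) - 141) = 1/(-68 - 141) = 1/(-209) = -1/209 ≈ -0.0047847)
s*(x + B(9, O(-4, -1/5))) = 109*(-1/209 + 3)/149 = (109/149)*(626/209) = 68234/31141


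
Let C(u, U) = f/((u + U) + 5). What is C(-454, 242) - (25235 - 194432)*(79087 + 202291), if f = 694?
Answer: 9854920886768/207 ≈ 4.7608e+10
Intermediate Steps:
C(u, U) = 694/(5 + U + u) (C(u, U) = 694/((u + U) + 5) = 694/((U + u) + 5) = 694/(5 + U + u))
C(-454, 242) - (25235 - 194432)*(79087 + 202291) = 694/(5 + 242 - 454) - (25235 - 194432)*(79087 + 202291) = 694/(-207) - (-169197)*281378 = 694*(-1/207) - 1*(-47608313466) = -694/207 + 47608313466 = 9854920886768/207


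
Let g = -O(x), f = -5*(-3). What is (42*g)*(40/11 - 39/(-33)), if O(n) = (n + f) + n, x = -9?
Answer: 6678/11 ≈ 607.09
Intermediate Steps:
f = 15
O(n) = 15 + 2*n (O(n) = (n + 15) + n = (15 + n) + n = 15 + 2*n)
g = 3 (g = -(15 + 2*(-9)) = -(15 - 18) = -1*(-3) = 3)
(42*g)*(40/11 - 39/(-33)) = (42*3)*(40/11 - 39/(-33)) = 126*(40*(1/11) - 39*(-1/33)) = 126*(40/11 + 13/11) = 126*(53/11) = 6678/11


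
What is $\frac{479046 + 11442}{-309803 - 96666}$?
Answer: $- \frac{490488}{406469} \approx -1.2067$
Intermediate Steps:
$\frac{479046 + 11442}{-309803 - 96666} = \frac{490488}{-406469} = 490488 \left(- \frac{1}{406469}\right) = - \frac{490488}{406469}$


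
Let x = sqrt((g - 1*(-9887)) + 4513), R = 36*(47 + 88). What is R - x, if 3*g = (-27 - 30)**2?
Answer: 4860 - sqrt(15483) ≈ 4735.6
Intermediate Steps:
g = 1083 (g = (-27 - 30)**2/3 = (1/3)*(-57)**2 = (1/3)*3249 = 1083)
R = 4860 (R = 36*135 = 4860)
x = sqrt(15483) (x = sqrt((1083 - 1*(-9887)) + 4513) = sqrt((1083 + 9887) + 4513) = sqrt(10970 + 4513) = sqrt(15483) ≈ 124.43)
R - x = 4860 - sqrt(15483)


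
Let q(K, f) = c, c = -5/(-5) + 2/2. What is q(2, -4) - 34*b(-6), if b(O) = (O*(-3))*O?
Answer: 3674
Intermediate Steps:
b(O) = -3*O² (b(O) = (-3*O)*O = -3*O²)
c = 2 (c = -5*(-⅕) + 2*(½) = 1 + 1 = 2)
q(K, f) = 2
q(2, -4) - 34*b(-6) = 2 - (-102)*(-6)² = 2 - (-102)*36 = 2 - 34*(-108) = 2 + 3672 = 3674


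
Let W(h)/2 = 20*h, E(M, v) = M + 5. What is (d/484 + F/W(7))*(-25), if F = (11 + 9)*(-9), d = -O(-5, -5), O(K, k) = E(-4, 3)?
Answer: 54625/3388 ≈ 16.123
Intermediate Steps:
E(M, v) = 5 + M
O(K, k) = 1 (O(K, k) = 5 - 4 = 1)
W(h) = 40*h (W(h) = 2*(20*h) = 40*h)
d = -1 (d = -1*1 = -1)
F = -180 (F = 20*(-9) = -180)
(d/484 + F/W(7))*(-25) = (-1/484 - 180/(40*7))*(-25) = (-1*1/484 - 180/280)*(-25) = (-1/484 - 180*1/280)*(-25) = (-1/484 - 9/14)*(-25) = -2185/3388*(-25) = 54625/3388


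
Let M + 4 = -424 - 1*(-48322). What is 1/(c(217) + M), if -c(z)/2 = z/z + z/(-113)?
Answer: 113/5412230 ≈ 2.0879e-5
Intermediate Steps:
c(z) = -2 + 2*z/113 (c(z) = -2*(z/z + z/(-113)) = -2*(1 + z*(-1/113)) = -2*(1 - z/113) = -2 + 2*z/113)
M = 47894 (M = -4 + (-424 - 1*(-48322)) = -4 + (-424 + 48322) = -4 + 47898 = 47894)
1/(c(217) + M) = 1/((-2 + (2/113)*217) + 47894) = 1/((-2 + 434/113) + 47894) = 1/(208/113 + 47894) = 1/(5412230/113) = 113/5412230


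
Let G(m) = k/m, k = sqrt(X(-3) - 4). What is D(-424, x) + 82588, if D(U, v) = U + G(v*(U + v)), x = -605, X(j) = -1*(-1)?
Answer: 82164 + I*sqrt(3)/622545 ≈ 82164.0 + 2.7822e-6*I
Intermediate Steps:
X(j) = 1
k = I*sqrt(3) (k = sqrt(1 - 4) = sqrt(-3) = I*sqrt(3) ≈ 1.732*I)
G(m) = I*sqrt(3)/m (G(m) = (I*sqrt(3))/m = I*sqrt(3)/m)
D(U, v) = U + I*sqrt(3)/(v*(U + v)) (D(U, v) = U + I*sqrt(3)/((v*(U + v))) = U + I*sqrt(3)*(1/(v*(U + v))) = U + I*sqrt(3)/(v*(U + v)))
D(-424, x) + 82588 = (I*sqrt(3) - 424*(-605)*(-424 - 605))/((-605)*(-424 - 605)) + 82588 = -1/605*(I*sqrt(3) - 424*(-605)*(-1029))/(-1029) + 82588 = -1/605*(-1/1029)*(I*sqrt(3) - 263959080) + 82588 = -1/605*(-1/1029)*(-263959080 + I*sqrt(3)) + 82588 = (-424 + I*sqrt(3)/622545) + 82588 = 82164 + I*sqrt(3)/622545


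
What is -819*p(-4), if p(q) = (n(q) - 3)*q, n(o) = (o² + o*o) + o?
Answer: 81900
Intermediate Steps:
n(o) = o + 2*o² (n(o) = (o² + o²) + o = 2*o² + o = o + 2*o²)
p(q) = q*(-3 + q*(1 + 2*q)) (p(q) = (q*(1 + 2*q) - 3)*q = (-3 + q*(1 + 2*q))*q = q*(-3 + q*(1 + 2*q)))
-819*p(-4) = -(-3276)*(-3 - 4*(1 + 2*(-4))) = -(-3276)*(-3 - 4*(1 - 8)) = -(-3276)*(-3 - 4*(-7)) = -(-3276)*(-3 + 28) = -(-3276)*25 = -819*(-100) = 81900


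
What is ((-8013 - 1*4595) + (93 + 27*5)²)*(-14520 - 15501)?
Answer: -1182106896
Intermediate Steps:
((-8013 - 1*4595) + (93 + 27*5)²)*(-14520 - 15501) = ((-8013 - 4595) + (93 + 135)²)*(-30021) = (-12608 + 228²)*(-30021) = (-12608 + 51984)*(-30021) = 39376*(-30021) = -1182106896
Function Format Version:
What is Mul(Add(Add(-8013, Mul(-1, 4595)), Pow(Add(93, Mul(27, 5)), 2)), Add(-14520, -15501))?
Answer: -1182106896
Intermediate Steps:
Mul(Add(Add(-8013, Mul(-1, 4595)), Pow(Add(93, Mul(27, 5)), 2)), Add(-14520, -15501)) = Mul(Add(Add(-8013, -4595), Pow(Add(93, 135), 2)), -30021) = Mul(Add(-12608, Pow(228, 2)), -30021) = Mul(Add(-12608, 51984), -30021) = Mul(39376, -30021) = -1182106896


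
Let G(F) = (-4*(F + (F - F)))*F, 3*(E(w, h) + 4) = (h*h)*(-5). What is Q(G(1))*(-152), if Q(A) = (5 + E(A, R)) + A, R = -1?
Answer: 2128/3 ≈ 709.33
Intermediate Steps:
E(w, h) = -4 - 5*h²/3 (E(w, h) = -4 + ((h*h)*(-5))/3 = -4 + (h²*(-5))/3 = -4 + (-5*h²)/3 = -4 - 5*h²/3)
G(F) = -4*F² (G(F) = (-4*(F + 0))*F = (-4*F)*F = -4*F²)
Q(A) = -⅔ + A (Q(A) = (5 + (-4 - 5/3*(-1)²)) + A = (5 + (-4 - 5/3*1)) + A = (5 + (-4 - 5/3)) + A = (5 - 17/3) + A = -⅔ + A)
Q(G(1))*(-152) = (-⅔ - 4*1²)*(-152) = (-⅔ - 4*1)*(-152) = (-⅔ - 4)*(-152) = -14/3*(-152) = 2128/3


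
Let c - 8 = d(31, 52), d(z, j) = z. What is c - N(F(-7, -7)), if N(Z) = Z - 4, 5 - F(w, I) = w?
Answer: 31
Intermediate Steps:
F(w, I) = 5 - w
N(Z) = -4 + Z
c = 39 (c = 8 + 31 = 39)
c - N(F(-7, -7)) = 39 - (-4 + (5 - 1*(-7))) = 39 - (-4 + (5 + 7)) = 39 - (-4 + 12) = 39 - 1*8 = 39 - 8 = 31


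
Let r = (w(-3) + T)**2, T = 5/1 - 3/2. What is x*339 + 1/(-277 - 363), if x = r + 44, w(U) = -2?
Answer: 10034399/640 ≈ 15679.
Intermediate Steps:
T = 7/2 (T = 5*1 - 3*1/2 = 5 - 3/2 = 7/2 ≈ 3.5000)
r = 9/4 (r = (-2 + 7/2)**2 = (3/2)**2 = 9/4 ≈ 2.2500)
x = 185/4 (x = 9/4 + 44 = 185/4 ≈ 46.250)
x*339 + 1/(-277 - 363) = (185/4)*339 + 1/(-277 - 363) = 62715/4 + 1/(-640) = 62715/4 - 1/640 = 10034399/640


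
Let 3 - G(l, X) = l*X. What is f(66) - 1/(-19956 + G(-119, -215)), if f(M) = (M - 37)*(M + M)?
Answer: 174319465/45538 ≈ 3828.0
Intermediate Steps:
G(l, X) = 3 - X*l (G(l, X) = 3 - l*X = 3 - X*l)
f(M) = 2*M*(-37 + M) (f(M) = (-37 + M)*(2*M) = 2*M*(-37 + M))
f(66) - 1/(-19956 + G(-119, -215)) = 2*66*(-37 + 66) - 1/(-19956 + (3 - 1*(-215)*(-119))) = 2*66*29 - 1/(-19956 + (3 - 25585)) = 3828 - 1/(-19956 - 25582) = 3828 - 1/(-45538) = 3828 - 1*(-1/45538) = 3828 + 1/45538 = 174319465/45538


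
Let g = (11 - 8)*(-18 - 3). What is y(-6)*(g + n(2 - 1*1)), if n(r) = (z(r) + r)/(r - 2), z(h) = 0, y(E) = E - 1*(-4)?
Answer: 128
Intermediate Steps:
y(E) = 4 + E (y(E) = E + 4 = 4 + E)
g = -63 (g = 3*(-21) = -63)
n(r) = r/(-2 + r) (n(r) = (0 + r)/(r - 2) = r/(-2 + r))
y(-6)*(g + n(2 - 1*1)) = (4 - 6)*(-63 + (2 - 1*1)/(-2 + (2 - 1*1))) = -2*(-63 + (2 - 1)/(-2 + (2 - 1))) = -2*(-63 + 1/(-2 + 1)) = -2*(-63 + 1/(-1)) = -2*(-63 + 1*(-1)) = -2*(-63 - 1) = -2*(-64) = 128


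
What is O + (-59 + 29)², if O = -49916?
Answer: -49016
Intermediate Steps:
O + (-59 + 29)² = -49916 + (-59 + 29)² = -49916 + (-30)² = -49916 + 900 = -49016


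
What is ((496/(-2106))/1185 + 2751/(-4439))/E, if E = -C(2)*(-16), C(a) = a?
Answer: -3433812427/177248204640 ≈ -0.019373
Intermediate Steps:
E = 32 (E = -1*2*(-16) = -2*(-16) = 32)
((496/(-2106))/1185 + 2751/(-4439))/E = ((496/(-2106))/1185 + 2751/(-4439))/32 = ((496*(-1/2106))*(1/1185) + 2751*(-1/4439))*(1/32) = (-248/1053*1/1185 - 2751/4439)*(1/32) = (-248/1247805 - 2751/4439)*(1/32) = -3433812427/5539006395*1/32 = -3433812427/177248204640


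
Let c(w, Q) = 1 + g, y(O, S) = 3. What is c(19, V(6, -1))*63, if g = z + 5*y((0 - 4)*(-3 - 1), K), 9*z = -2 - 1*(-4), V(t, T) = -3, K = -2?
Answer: 1022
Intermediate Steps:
z = 2/9 (z = (-2 - 1*(-4))/9 = (-2 + 4)/9 = (⅑)*2 = 2/9 ≈ 0.22222)
g = 137/9 (g = 2/9 + 5*3 = 2/9 + 15 = 137/9 ≈ 15.222)
c(w, Q) = 146/9 (c(w, Q) = 1 + 137/9 = 146/9)
c(19, V(6, -1))*63 = (146/9)*63 = 1022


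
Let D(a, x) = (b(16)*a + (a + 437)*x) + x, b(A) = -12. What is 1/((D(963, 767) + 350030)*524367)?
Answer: 1/740952070047 ≈ 1.3496e-12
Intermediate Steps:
D(a, x) = x - 12*a + x*(437 + a) (D(a, x) = (-12*a + (a + 437)*x) + x = (-12*a + (437 + a)*x) + x = (-12*a + x*(437 + a)) + x = x - 12*a + x*(437 + a))
1/((D(963, 767) + 350030)*524367) = 1/(((-12*963 + 438*767 + 963*767) + 350030)*524367) = (1/524367)/((-11556 + 335946 + 738621) + 350030) = (1/524367)/(1063011 + 350030) = (1/524367)/1413041 = (1/1413041)*(1/524367) = 1/740952070047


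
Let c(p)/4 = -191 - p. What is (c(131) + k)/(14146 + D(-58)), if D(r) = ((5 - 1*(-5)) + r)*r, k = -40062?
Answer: -4135/1693 ≈ -2.4424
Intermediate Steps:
D(r) = r*(10 + r) (D(r) = ((5 + 5) + r)*r = (10 + r)*r = r*(10 + r))
c(p) = -764 - 4*p (c(p) = 4*(-191 - p) = -764 - 4*p)
(c(131) + k)/(14146 + D(-58)) = ((-764 - 4*131) - 40062)/(14146 - 58*(10 - 58)) = ((-764 - 524) - 40062)/(14146 - 58*(-48)) = (-1288 - 40062)/(14146 + 2784) = -41350/16930 = -41350*1/16930 = -4135/1693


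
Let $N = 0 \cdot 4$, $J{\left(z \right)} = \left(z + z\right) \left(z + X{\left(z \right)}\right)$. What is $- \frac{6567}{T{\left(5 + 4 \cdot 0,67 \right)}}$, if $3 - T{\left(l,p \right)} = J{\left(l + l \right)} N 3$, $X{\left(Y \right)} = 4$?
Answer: $-2189$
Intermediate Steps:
$J{\left(z \right)} = 2 z \left(4 + z\right)$ ($J{\left(z \right)} = \left(z + z\right) \left(z + 4\right) = 2 z \left(4 + z\right)$)
$N = 0$
$T{\left(l,p \right)} = 3$ ($T{\left(l,p \right)} = 3 - 2 \left(l + l\right) \left(4 + \left(l + l\right)\right) 0 \cdot 3 = 3 - 2 \cdot 2 l \left(4 + 2 l\right) 0 \cdot 3 = 3 - 4 l \left(4 + 2 l\right) 0 \cdot 3 = 3 - 0 \cdot 3 = 3 - 0 = 3 + 0 = 3$)
$- \frac{6567}{T{\left(5 + 4 \cdot 0,67 \right)}} = - \frac{6567}{3} = \left(-6567\right) \frac{1}{3} = -2189$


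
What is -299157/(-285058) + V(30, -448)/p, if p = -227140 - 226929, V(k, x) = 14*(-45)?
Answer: 19431072339/18490857286 ≈ 1.0508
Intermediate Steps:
V(k, x) = -630
p = -454069
-299157/(-285058) + V(30, -448)/p = -299157/(-285058) - 630/(-454069) = -299157*(-1/285058) - 630*(-1/454069) = 299157/285058 + 90/64867 = 19431072339/18490857286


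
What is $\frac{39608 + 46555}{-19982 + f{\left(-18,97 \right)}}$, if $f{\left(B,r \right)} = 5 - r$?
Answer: $- \frac{86163}{20074} \approx -4.2923$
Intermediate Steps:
$\frac{39608 + 46555}{-19982 + f{\left(-18,97 \right)}} = \frac{39608 + 46555}{-19982 + \left(5 - 97\right)} = \frac{86163}{-19982 + \left(5 - 97\right)} = \frac{86163}{-19982 - 92} = \frac{86163}{-20074} = 86163 \left(- \frac{1}{20074}\right) = - \frac{86163}{20074}$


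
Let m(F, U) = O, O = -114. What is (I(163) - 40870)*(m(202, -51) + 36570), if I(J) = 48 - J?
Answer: -1494149160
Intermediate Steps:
m(F, U) = -114
(I(163) - 40870)*(m(202, -51) + 36570) = ((48 - 1*163) - 40870)*(-114 + 36570) = ((48 - 163) - 40870)*36456 = (-115 - 40870)*36456 = -40985*36456 = -1494149160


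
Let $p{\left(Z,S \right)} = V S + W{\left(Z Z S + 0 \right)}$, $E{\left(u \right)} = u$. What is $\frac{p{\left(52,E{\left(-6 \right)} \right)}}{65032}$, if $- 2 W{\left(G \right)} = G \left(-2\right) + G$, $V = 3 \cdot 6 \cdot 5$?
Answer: $- \frac{2163}{16258} \approx -0.13304$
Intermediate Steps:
$V = 90$ ($V = 18 \cdot 5 = 90$)
$W{\left(G \right)} = \frac{G}{2}$ ($W{\left(G \right)} = - \frac{G \left(-2\right) + G}{2} = - \frac{- 2 G + G}{2} = - \frac{\left(-1\right) G}{2} = \frac{G}{2}$)
$p{\left(Z,S \right)} = 90 S + \frac{S Z^{2}}{2}$ ($p{\left(Z,S \right)} = 90 S + \frac{Z Z S + 0}{2} = 90 S + \frac{Z^{2} S + 0}{2} = 90 S + \frac{S Z^{2} + 0}{2} = 90 S + \frac{S Z^{2}}{2}$)
$\frac{p{\left(52,E{\left(-6 \right)} \right)}}{65032} = \frac{\frac{1}{2} \left(-6\right) \left(180 + 52^{2}\right)}{65032} = \frac{1}{2} \left(-6\right) \left(180 + 2704\right) \frac{1}{65032} = \frac{1}{2} \left(-6\right) 2884 \cdot \frac{1}{65032} = \left(-8652\right) \frac{1}{65032} = - \frac{2163}{16258}$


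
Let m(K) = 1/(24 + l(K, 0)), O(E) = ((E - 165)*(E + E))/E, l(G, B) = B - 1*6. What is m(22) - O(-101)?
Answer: 9577/18 ≈ 532.06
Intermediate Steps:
l(G, B) = -6 + B (l(G, B) = B - 6 = -6 + B)
O(E) = -330 + 2*E (O(E) = ((-165 + E)*(2*E))/E = (2*E*(-165 + E))/E = -330 + 2*E)
m(K) = 1/18 (m(K) = 1/(24 + (-6 + 0)) = 1/(24 - 6) = 1/18)
m(22) - O(-101) = 1/18 - (-330 + 2*(-101)) = 1/18 - (-330 - 202) = 1/18 - 1*(-532) = 1/18 + 532 = 9577/18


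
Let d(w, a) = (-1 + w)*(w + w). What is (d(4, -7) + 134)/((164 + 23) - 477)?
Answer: -79/145 ≈ -0.54483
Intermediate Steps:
d(w, a) = 2*w*(-1 + w) (d(w, a) = (-1 + w)*(2*w) = 2*w*(-1 + w))
(d(4, -7) + 134)/((164 + 23) - 477) = (2*4*(-1 + 4) + 134)/((164 + 23) - 477) = (2*4*3 + 134)/(187 - 477) = (24 + 134)/(-290) = 158*(-1/290) = -79/145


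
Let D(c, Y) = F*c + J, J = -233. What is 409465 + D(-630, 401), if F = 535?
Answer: 72182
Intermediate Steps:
D(c, Y) = -233 + 535*c (D(c, Y) = 535*c - 233 = -233 + 535*c)
409465 + D(-630, 401) = 409465 + (-233 + 535*(-630)) = 409465 + (-233 - 337050) = 409465 - 337283 = 72182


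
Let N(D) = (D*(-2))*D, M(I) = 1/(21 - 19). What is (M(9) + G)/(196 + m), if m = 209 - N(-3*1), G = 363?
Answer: 727/846 ≈ 0.85934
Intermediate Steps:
M(I) = ½ (M(I) = 1/2 = ½)
N(D) = -2*D² (N(D) = (-2*D)*D = -2*D²)
m = 227 (m = 209 - (-2)*(-3*1)² = 209 - (-2)*(-3)² = 209 - (-2)*9 = 209 - 1*(-18) = 209 + 18 = 227)
(M(9) + G)/(196 + m) = (½ + 363)/(196 + 227) = (727/2)/423 = (727/2)*(1/423) = 727/846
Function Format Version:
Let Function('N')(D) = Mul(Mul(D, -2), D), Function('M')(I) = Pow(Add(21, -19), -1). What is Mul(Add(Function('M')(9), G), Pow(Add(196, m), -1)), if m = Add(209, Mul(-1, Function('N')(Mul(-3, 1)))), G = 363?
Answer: Rational(727, 846) ≈ 0.85934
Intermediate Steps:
Function('M')(I) = Rational(1, 2) (Function('M')(I) = Pow(2, -1) = Rational(1, 2))
Function('N')(D) = Mul(-2, Pow(D, 2)) (Function('N')(D) = Mul(Mul(-2, D), D) = Mul(-2, Pow(D, 2)))
m = 227 (m = Add(209, Mul(-1, Mul(-2, Pow(Mul(-3, 1), 2)))) = Add(209, Mul(-1, Mul(-2, Pow(-3, 2)))) = Add(209, Mul(-1, Mul(-2, 9))) = Add(209, Mul(-1, -18)) = Add(209, 18) = 227)
Mul(Add(Function('M')(9), G), Pow(Add(196, m), -1)) = Mul(Add(Rational(1, 2), 363), Pow(Add(196, 227), -1)) = Mul(Rational(727, 2), Pow(423, -1)) = Mul(Rational(727, 2), Rational(1, 423)) = Rational(727, 846)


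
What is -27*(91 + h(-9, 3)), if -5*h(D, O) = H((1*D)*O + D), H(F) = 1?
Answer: -12258/5 ≈ -2451.6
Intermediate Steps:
h(D, O) = -1/5 (h(D, O) = -1/5*1 = -1/5)
-27*(91 + h(-9, 3)) = -27*(91 - 1/5) = -27*454/5 = -12258/5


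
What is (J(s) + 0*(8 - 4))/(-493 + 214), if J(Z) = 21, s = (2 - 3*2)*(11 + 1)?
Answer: -7/93 ≈ -0.075269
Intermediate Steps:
s = -48 (s = (2 - 6)*12 = -4*12 = -48)
(J(s) + 0*(8 - 4))/(-493 + 214) = (21 + 0*(8 - 4))/(-493 + 214) = (21 + 0*4)/(-279) = (21 + 0)*(-1/279) = 21*(-1/279) = -7/93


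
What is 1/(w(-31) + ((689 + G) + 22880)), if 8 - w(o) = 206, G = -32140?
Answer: -1/8769 ≈ -0.00011404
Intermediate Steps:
w(o) = -198 (w(o) = 8 - 1*206 = 8 - 206 = -198)
1/(w(-31) + ((689 + G) + 22880)) = 1/(-198 + ((689 - 32140) + 22880)) = 1/(-198 + (-31451 + 22880)) = 1/(-198 - 8571) = 1/(-8769) = -1/8769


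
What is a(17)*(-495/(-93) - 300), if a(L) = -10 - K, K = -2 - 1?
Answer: 63945/31 ≈ 2062.7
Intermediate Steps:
K = -3
a(L) = -7 (a(L) = -10 - 1*(-3) = -10 + 3 = -7)
a(17)*(-495/(-93) - 300) = -7*(-495/(-93) - 300) = -7*(-495*(-1/93) - 300) = -7*(165/31 - 300) = -7*(-9135/31) = 63945/31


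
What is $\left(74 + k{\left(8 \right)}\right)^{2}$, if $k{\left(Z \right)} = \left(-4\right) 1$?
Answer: $4900$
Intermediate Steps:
$k{\left(Z \right)} = -4$
$\left(74 + k{\left(8 \right)}\right)^{2} = \left(74 - 4\right)^{2} = 70^{2} = 4900$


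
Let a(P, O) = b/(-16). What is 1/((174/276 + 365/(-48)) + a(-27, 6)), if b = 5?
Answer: -276/2011 ≈ -0.13725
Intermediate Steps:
a(P, O) = -5/16 (a(P, O) = 5/(-16) = 5*(-1/16) = -5/16)
1/((174/276 + 365/(-48)) + a(-27, 6)) = 1/((174/276 + 365/(-48)) - 5/16) = 1/((174*(1/276) + 365*(-1/48)) - 5/16) = 1/((29/46 - 365/48) - 5/16) = 1/(-7699/1104 - 5/16) = 1/(-2011/276) = -276/2011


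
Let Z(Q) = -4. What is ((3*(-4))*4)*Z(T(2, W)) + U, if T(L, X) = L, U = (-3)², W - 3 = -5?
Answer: 201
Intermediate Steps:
W = -2 (W = 3 - 5 = -2)
U = 9
((3*(-4))*4)*Z(T(2, W)) + U = ((3*(-4))*4)*(-4) + 9 = -12*4*(-4) + 9 = -48*(-4) + 9 = 192 + 9 = 201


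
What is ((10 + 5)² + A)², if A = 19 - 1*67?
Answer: 31329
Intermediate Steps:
A = -48 (A = 19 - 67 = -48)
((10 + 5)² + A)² = ((10 + 5)² - 48)² = (15² - 48)² = (225 - 48)² = 177² = 31329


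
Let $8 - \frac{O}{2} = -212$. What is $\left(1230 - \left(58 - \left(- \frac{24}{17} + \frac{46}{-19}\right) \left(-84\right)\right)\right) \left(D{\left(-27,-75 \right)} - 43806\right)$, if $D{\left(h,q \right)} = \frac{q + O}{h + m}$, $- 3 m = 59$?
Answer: $- \frac{147995903319}{2261} \approx -6.5456 \cdot 10^{7}$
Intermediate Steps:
$m = - \frac{59}{3}$ ($m = \left(- \frac{1}{3}\right) 59 = - \frac{59}{3} \approx -19.667$)
$O = 440$ ($O = 16 - -424 = 16 + 424 = 440$)
$D{\left(h,q \right)} = \frac{440 + q}{- \frac{59}{3} + h}$ ($D{\left(h,q \right)} = \frac{q + 440}{h - \frac{59}{3}} = \frac{440 + q}{- \frac{59}{3} + h}$)
$\left(1230 - \left(58 - \left(- \frac{24}{17} + \frac{46}{-19}\right) \left(-84\right)\right)\right) \left(D{\left(-27,-75 \right)} - 43806\right) = \left(1230 - \left(58 - \left(- \frac{24}{17} + \frac{46}{-19}\right) \left(-84\right)\right)\right) \left(\frac{3 \left(440 - 75\right)}{-59 + 3 \left(-27\right)} - 43806\right) = \left(1230 - \left(58 - \left(\left(-24\right) \frac{1}{17} + 46 \left(- \frac{1}{19}\right)\right) \left(-84\right)\right)\right) \left(3 \frac{1}{-59 - 81} \cdot 365 - 43806\right) = \left(1230 - \left(58 - \left(- \frac{24}{17} - \frac{46}{19}\right) \left(-84\right)\right)\right) \left(3 \frac{1}{-140} \cdot 365 - 43806\right) = \left(1230 - - \frac{85258}{323}\right) \left(3 \left(- \frac{1}{140}\right) 365 - 43806\right) = \left(1230 + \left(-58 + \frac{103992}{323}\right)\right) \left(- \frac{219}{28} - 43806\right) = \left(1230 + \frac{85258}{323}\right) \left(- \frac{1226787}{28}\right) = \frac{482548}{323} \left(- \frac{1226787}{28}\right) = - \frac{147995903319}{2261}$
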